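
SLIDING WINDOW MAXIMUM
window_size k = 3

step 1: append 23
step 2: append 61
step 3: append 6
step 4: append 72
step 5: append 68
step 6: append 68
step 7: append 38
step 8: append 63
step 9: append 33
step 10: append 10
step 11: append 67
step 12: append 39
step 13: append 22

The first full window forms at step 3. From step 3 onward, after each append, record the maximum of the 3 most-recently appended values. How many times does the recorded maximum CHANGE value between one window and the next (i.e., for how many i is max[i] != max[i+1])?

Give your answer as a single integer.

Answer: 4

Derivation:
step 1: append 23 -> window=[23] (not full yet)
step 2: append 61 -> window=[23, 61] (not full yet)
step 3: append 6 -> window=[23, 61, 6] -> max=61
step 4: append 72 -> window=[61, 6, 72] -> max=72
step 5: append 68 -> window=[6, 72, 68] -> max=72
step 6: append 68 -> window=[72, 68, 68] -> max=72
step 7: append 38 -> window=[68, 68, 38] -> max=68
step 8: append 63 -> window=[68, 38, 63] -> max=68
step 9: append 33 -> window=[38, 63, 33] -> max=63
step 10: append 10 -> window=[63, 33, 10] -> max=63
step 11: append 67 -> window=[33, 10, 67] -> max=67
step 12: append 39 -> window=[10, 67, 39] -> max=67
step 13: append 22 -> window=[67, 39, 22] -> max=67
Recorded maximums: 61 72 72 72 68 68 63 63 67 67 67
Changes between consecutive maximums: 4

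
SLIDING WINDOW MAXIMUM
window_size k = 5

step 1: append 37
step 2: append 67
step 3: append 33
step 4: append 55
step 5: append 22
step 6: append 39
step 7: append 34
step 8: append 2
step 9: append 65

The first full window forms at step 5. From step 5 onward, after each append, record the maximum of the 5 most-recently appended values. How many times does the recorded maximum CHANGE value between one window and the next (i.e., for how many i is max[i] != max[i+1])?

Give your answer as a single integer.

Answer: 2

Derivation:
step 1: append 37 -> window=[37] (not full yet)
step 2: append 67 -> window=[37, 67] (not full yet)
step 3: append 33 -> window=[37, 67, 33] (not full yet)
step 4: append 55 -> window=[37, 67, 33, 55] (not full yet)
step 5: append 22 -> window=[37, 67, 33, 55, 22] -> max=67
step 6: append 39 -> window=[67, 33, 55, 22, 39] -> max=67
step 7: append 34 -> window=[33, 55, 22, 39, 34] -> max=55
step 8: append 2 -> window=[55, 22, 39, 34, 2] -> max=55
step 9: append 65 -> window=[22, 39, 34, 2, 65] -> max=65
Recorded maximums: 67 67 55 55 65
Changes between consecutive maximums: 2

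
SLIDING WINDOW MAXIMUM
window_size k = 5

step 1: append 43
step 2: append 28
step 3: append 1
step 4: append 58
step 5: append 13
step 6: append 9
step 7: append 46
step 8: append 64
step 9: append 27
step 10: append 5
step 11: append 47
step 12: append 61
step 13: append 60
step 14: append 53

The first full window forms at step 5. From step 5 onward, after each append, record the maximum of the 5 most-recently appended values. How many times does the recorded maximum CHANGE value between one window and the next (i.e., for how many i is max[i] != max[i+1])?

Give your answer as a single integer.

Answer: 2

Derivation:
step 1: append 43 -> window=[43] (not full yet)
step 2: append 28 -> window=[43, 28] (not full yet)
step 3: append 1 -> window=[43, 28, 1] (not full yet)
step 4: append 58 -> window=[43, 28, 1, 58] (not full yet)
step 5: append 13 -> window=[43, 28, 1, 58, 13] -> max=58
step 6: append 9 -> window=[28, 1, 58, 13, 9] -> max=58
step 7: append 46 -> window=[1, 58, 13, 9, 46] -> max=58
step 8: append 64 -> window=[58, 13, 9, 46, 64] -> max=64
step 9: append 27 -> window=[13, 9, 46, 64, 27] -> max=64
step 10: append 5 -> window=[9, 46, 64, 27, 5] -> max=64
step 11: append 47 -> window=[46, 64, 27, 5, 47] -> max=64
step 12: append 61 -> window=[64, 27, 5, 47, 61] -> max=64
step 13: append 60 -> window=[27, 5, 47, 61, 60] -> max=61
step 14: append 53 -> window=[5, 47, 61, 60, 53] -> max=61
Recorded maximums: 58 58 58 64 64 64 64 64 61 61
Changes between consecutive maximums: 2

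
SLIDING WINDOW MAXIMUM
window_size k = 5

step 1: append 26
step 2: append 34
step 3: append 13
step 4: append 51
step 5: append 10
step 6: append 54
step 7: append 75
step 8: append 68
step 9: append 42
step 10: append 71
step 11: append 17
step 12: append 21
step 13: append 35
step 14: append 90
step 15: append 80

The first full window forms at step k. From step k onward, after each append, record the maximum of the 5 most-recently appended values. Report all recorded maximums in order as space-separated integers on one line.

Answer: 51 54 75 75 75 75 75 71 71 90 90

Derivation:
step 1: append 26 -> window=[26] (not full yet)
step 2: append 34 -> window=[26, 34] (not full yet)
step 3: append 13 -> window=[26, 34, 13] (not full yet)
step 4: append 51 -> window=[26, 34, 13, 51] (not full yet)
step 5: append 10 -> window=[26, 34, 13, 51, 10] -> max=51
step 6: append 54 -> window=[34, 13, 51, 10, 54] -> max=54
step 7: append 75 -> window=[13, 51, 10, 54, 75] -> max=75
step 8: append 68 -> window=[51, 10, 54, 75, 68] -> max=75
step 9: append 42 -> window=[10, 54, 75, 68, 42] -> max=75
step 10: append 71 -> window=[54, 75, 68, 42, 71] -> max=75
step 11: append 17 -> window=[75, 68, 42, 71, 17] -> max=75
step 12: append 21 -> window=[68, 42, 71, 17, 21] -> max=71
step 13: append 35 -> window=[42, 71, 17, 21, 35] -> max=71
step 14: append 90 -> window=[71, 17, 21, 35, 90] -> max=90
step 15: append 80 -> window=[17, 21, 35, 90, 80] -> max=90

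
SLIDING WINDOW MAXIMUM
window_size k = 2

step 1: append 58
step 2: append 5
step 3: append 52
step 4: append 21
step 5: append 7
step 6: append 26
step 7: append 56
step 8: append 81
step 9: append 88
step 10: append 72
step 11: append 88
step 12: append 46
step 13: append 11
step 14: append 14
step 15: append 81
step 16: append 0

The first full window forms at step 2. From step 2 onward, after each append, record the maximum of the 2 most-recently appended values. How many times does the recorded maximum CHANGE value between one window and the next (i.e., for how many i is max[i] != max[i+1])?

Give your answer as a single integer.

Answer: 9

Derivation:
step 1: append 58 -> window=[58] (not full yet)
step 2: append 5 -> window=[58, 5] -> max=58
step 3: append 52 -> window=[5, 52] -> max=52
step 4: append 21 -> window=[52, 21] -> max=52
step 5: append 7 -> window=[21, 7] -> max=21
step 6: append 26 -> window=[7, 26] -> max=26
step 7: append 56 -> window=[26, 56] -> max=56
step 8: append 81 -> window=[56, 81] -> max=81
step 9: append 88 -> window=[81, 88] -> max=88
step 10: append 72 -> window=[88, 72] -> max=88
step 11: append 88 -> window=[72, 88] -> max=88
step 12: append 46 -> window=[88, 46] -> max=88
step 13: append 11 -> window=[46, 11] -> max=46
step 14: append 14 -> window=[11, 14] -> max=14
step 15: append 81 -> window=[14, 81] -> max=81
step 16: append 0 -> window=[81, 0] -> max=81
Recorded maximums: 58 52 52 21 26 56 81 88 88 88 88 46 14 81 81
Changes between consecutive maximums: 9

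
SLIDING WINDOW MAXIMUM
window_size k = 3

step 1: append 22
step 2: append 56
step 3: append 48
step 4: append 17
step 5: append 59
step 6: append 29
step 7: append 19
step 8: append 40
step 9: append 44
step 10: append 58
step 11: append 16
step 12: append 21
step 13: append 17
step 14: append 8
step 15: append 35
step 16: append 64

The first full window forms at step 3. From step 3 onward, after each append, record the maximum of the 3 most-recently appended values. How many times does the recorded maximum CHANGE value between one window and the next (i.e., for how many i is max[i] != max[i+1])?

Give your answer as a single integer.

step 1: append 22 -> window=[22] (not full yet)
step 2: append 56 -> window=[22, 56] (not full yet)
step 3: append 48 -> window=[22, 56, 48] -> max=56
step 4: append 17 -> window=[56, 48, 17] -> max=56
step 5: append 59 -> window=[48, 17, 59] -> max=59
step 6: append 29 -> window=[17, 59, 29] -> max=59
step 7: append 19 -> window=[59, 29, 19] -> max=59
step 8: append 40 -> window=[29, 19, 40] -> max=40
step 9: append 44 -> window=[19, 40, 44] -> max=44
step 10: append 58 -> window=[40, 44, 58] -> max=58
step 11: append 16 -> window=[44, 58, 16] -> max=58
step 12: append 21 -> window=[58, 16, 21] -> max=58
step 13: append 17 -> window=[16, 21, 17] -> max=21
step 14: append 8 -> window=[21, 17, 8] -> max=21
step 15: append 35 -> window=[17, 8, 35] -> max=35
step 16: append 64 -> window=[8, 35, 64] -> max=64
Recorded maximums: 56 56 59 59 59 40 44 58 58 58 21 21 35 64
Changes between consecutive maximums: 7

Answer: 7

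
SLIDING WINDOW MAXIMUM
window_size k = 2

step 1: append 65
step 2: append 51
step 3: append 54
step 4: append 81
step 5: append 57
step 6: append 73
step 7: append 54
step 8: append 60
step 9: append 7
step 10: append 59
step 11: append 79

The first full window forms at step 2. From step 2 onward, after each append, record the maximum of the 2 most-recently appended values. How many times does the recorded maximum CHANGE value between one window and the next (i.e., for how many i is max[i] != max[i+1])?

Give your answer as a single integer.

Answer: 6

Derivation:
step 1: append 65 -> window=[65] (not full yet)
step 2: append 51 -> window=[65, 51] -> max=65
step 3: append 54 -> window=[51, 54] -> max=54
step 4: append 81 -> window=[54, 81] -> max=81
step 5: append 57 -> window=[81, 57] -> max=81
step 6: append 73 -> window=[57, 73] -> max=73
step 7: append 54 -> window=[73, 54] -> max=73
step 8: append 60 -> window=[54, 60] -> max=60
step 9: append 7 -> window=[60, 7] -> max=60
step 10: append 59 -> window=[7, 59] -> max=59
step 11: append 79 -> window=[59, 79] -> max=79
Recorded maximums: 65 54 81 81 73 73 60 60 59 79
Changes between consecutive maximums: 6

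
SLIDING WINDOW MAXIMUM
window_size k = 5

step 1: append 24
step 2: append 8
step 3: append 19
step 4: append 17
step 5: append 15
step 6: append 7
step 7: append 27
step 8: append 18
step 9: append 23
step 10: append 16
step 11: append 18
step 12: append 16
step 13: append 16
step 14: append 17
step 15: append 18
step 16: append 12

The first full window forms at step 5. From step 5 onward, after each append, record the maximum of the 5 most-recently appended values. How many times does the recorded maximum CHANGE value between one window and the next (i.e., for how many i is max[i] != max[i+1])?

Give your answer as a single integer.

step 1: append 24 -> window=[24] (not full yet)
step 2: append 8 -> window=[24, 8] (not full yet)
step 3: append 19 -> window=[24, 8, 19] (not full yet)
step 4: append 17 -> window=[24, 8, 19, 17] (not full yet)
step 5: append 15 -> window=[24, 8, 19, 17, 15] -> max=24
step 6: append 7 -> window=[8, 19, 17, 15, 7] -> max=19
step 7: append 27 -> window=[19, 17, 15, 7, 27] -> max=27
step 8: append 18 -> window=[17, 15, 7, 27, 18] -> max=27
step 9: append 23 -> window=[15, 7, 27, 18, 23] -> max=27
step 10: append 16 -> window=[7, 27, 18, 23, 16] -> max=27
step 11: append 18 -> window=[27, 18, 23, 16, 18] -> max=27
step 12: append 16 -> window=[18, 23, 16, 18, 16] -> max=23
step 13: append 16 -> window=[23, 16, 18, 16, 16] -> max=23
step 14: append 17 -> window=[16, 18, 16, 16, 17] -> max=18
step 15: append 18 -> window=[18, 16, 16, 17, 18] -> max=18
step 16: append 12 -> window=[16, 16, 17, 18, 12] -> max=18
Recorded maximums: 24 19 27 27 27 27 27 23 23 18 18 18
Changes between consecutive maximums: 4

Answer: 4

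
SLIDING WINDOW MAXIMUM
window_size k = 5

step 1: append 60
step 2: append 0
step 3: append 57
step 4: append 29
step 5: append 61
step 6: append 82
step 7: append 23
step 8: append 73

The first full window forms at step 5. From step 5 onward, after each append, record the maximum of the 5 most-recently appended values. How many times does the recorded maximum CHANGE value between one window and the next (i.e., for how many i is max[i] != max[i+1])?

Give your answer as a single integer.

Answer: 1

Derivation:
step 1: append 60 -> window=[60] (not full yet)
step 2: append 0 -> window=[60, 0] (not full yet)
step 3: append 57 -> window=[60, 0, 57] (not full yet)
step 4: append 29 -> window=[60, 0, 57, 29] (not full yet)
step 5: append 61 -> window=[60, 0, 57, 29, 61] -> max=61
step 6: append 82 -> window=[0, 57, 29, 61, 82] -> max=82
step 7: append 23 -> window=[57, 29, 61, 82, 23] -> max=82
step 8: append 73 -> window=[29, 61, 82, 23, 73] -> max=82
Recorded maximums: 61 82 82 82
Changes between consecutive maximums: 1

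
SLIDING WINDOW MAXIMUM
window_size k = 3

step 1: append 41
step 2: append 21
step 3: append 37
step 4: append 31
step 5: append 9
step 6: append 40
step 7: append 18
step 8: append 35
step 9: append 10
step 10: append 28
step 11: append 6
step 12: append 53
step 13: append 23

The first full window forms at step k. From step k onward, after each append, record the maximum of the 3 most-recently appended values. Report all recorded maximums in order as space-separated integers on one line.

Answer: 41 37 37 40 40 40 35 35 28 53 53

Derivation:
step 1: append 41 -> window=[41] (not full yet)
step 2: append 21 -> window=[41, 21] (not full yet)
step 3: append 37 -> window=[41, 21, 37] -> max=41
step 4: append 31 -> window=[21, 37, 31] -> max=37
step 5: append 9 -> window=[37, 31, 9] -> max=37
step 6: append 40 -> window=[31, 9, 40] -> max=40
step 7: append 18 -> window=[9, 40, 18] -> max=40
step 8: append 35 -> window=[40, 18, 35] -> max=40
step 9: append 10 -> window=[18, 35, 10] -> max=35
step 10: append 28 -> window=[35, 10, 28] -> max=35
step 11: append 6 -> window=[10, 28, 6] -> max=28
step 12: append 53 -> window=[28, 6, 53] -> max=53
step 13: append 23 -> window=[6, 53, 23] -> max=53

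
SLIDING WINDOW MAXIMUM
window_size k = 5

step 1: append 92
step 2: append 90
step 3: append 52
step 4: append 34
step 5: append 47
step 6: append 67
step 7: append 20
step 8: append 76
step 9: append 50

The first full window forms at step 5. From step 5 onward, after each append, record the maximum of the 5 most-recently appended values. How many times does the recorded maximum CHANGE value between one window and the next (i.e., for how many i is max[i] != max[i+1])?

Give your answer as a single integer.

Answer: 3

Derivation:
step 1: append 92 -> window=[92] (not full yet)
step 2: append 90 -> window=[92, 90] (not full yet)
step 3: append 52 -> window=[92, 90, 52] (not full yet)
step 4: append 34 -> window=[92, 90, 52, 34] (not full yet)
step 5: append 47 -> window=[92, 90, 52, 34, 47] -> max=92
step 6: append 67 -> window=[90, 52, 34, 47, 67] -> max=90
step 7: append 20 -> window=[52, 34, 47, 67, 20] -> max=67
step 8: append 76 -> window=[34, 47, 67, 20, 76] -> max=76
step 9: append 50 -> window=[47, 67, 20, 76, 50] -> max=76
Recorded maximums: 92 90 67 76 76
Changes between consecutive maximums: 3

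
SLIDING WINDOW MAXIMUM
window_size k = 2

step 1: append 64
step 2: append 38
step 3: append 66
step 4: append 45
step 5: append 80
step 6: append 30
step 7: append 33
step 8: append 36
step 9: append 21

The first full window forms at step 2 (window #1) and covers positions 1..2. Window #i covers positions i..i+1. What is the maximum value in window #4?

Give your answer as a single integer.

Answer: 80

Derivation:
step 1: append 64 -> window=[64] (not full yet)
step 2: append 38 -> window=[64, 38] -> max=64
step 3: append 66 -> window=[38, 66] -> max=66
step 4: append 45 -> window=[66, 45] -> max=66
step 5: append 80 -> window=[45, 80] -> max=80
Window #4 max = 80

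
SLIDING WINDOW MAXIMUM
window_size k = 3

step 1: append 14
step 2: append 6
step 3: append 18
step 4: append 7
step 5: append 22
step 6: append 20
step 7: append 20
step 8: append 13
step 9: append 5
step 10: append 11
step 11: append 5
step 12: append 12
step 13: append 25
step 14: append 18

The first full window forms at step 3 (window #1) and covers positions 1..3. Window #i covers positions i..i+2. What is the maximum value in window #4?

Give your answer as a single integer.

Answer: 22

Derivation:
step 1: append 14 -> window=[14] (not full yet)
step 2: append 6 -> window=[14, 6] (not full yet)
step 3: append 18 -> window=[14, 6, 18] -> max=18
step 4: append 7 -> window=[6, 18, 7] -> max=18
step 5: append 22 -> window=[18, 7, 22] -> max=22
step 6: append 20 -> window=[7, 22, 20] -> max=22
Window #4 max = 22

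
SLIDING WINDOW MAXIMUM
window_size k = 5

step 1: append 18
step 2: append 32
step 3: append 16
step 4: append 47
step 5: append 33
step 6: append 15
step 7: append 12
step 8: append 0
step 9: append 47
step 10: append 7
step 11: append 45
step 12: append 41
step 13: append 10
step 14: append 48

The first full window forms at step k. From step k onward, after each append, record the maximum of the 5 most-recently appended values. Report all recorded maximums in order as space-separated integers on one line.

step 1: append 18 -> window=[18] (not full yet)
step 2: append 32 -> window=[18, 32] (not full yet)
step 3: append 16 -> window=[18, 32, 16] (not full yet)
step 4: append 47 -> window=[18, 32, 16, 47] (not full yet)
step 5: append 33 -> window=[18, 32, 16, 47, 33] -> max=47
step 6: append 15 -> window=[32, 16, 47, 33, 15] -> max=47
step 7: append 12 -> window=[16, 47, 33, 15, 12] -> max=47
step 8: append 0 -> window=[47, 33, 15, 12, 0] -> max=47
step 9: append 47 -> window=[33, 15, 12, 0, 47] -> max=47
step 10: append 7 -> window=[15, 12, 0, 47, 7] -> max=47
step 11: append 45 -> window=[12, 0, 47, 7, 45] -> max=47
step 12: append 41 -> window=[0, 47, 7, 45, 41] -> max=47
step 13: append 10 -> window=[47, 7, 45, 41, 10] -> max=47
step 14: append 48 -> window=[7, 45, 41, 10, 48] -> max=48

Answer: 47 47 47 47 47 47 47 47 47 48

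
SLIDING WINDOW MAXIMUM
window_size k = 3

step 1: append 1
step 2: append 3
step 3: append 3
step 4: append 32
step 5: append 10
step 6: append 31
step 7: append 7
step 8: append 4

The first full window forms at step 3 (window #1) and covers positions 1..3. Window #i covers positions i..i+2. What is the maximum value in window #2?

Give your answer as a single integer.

step 1: append 1 -> window=[1] (not full yet)
step 2: append 3 -> window=[1, 3] (not full yet)
step 3: append 3 -> window=[1, 3, 3] -> max=3
step 4: append 32 -> window=[3, 3, 32] -> max=32
Window #2 max = 32

Answer: 32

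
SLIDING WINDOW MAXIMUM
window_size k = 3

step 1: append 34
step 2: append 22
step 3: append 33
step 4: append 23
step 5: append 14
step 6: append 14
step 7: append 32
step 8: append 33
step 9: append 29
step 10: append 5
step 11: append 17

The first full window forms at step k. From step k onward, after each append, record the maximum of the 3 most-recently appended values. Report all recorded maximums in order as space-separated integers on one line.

step 1: append 34 -> window=[34] (not full yet)
step 2: append 22 -> window=[34, 22] (not full yet)
step 3: append 33 -> window=[34, 22, 33] -> max=34
step 4: append 23 -> window=[22, 33, 23] -> max=33
step 5: append 14 -> window=[33, 23, 14] -> max=33
step 6: append 14 -> window=[23, 14, 14] -> max=23
step 7: append 32 -> window=[14, 14, 32] -> max=32
step 8: append 33 -> window=[14, 32, 33] -> max=33
step 9: append 29 -> window=[32, 33, 29] -> max=33
step 10: append 5 -> window=[33, 29, 5] -> max=33
step 11: append 17 -> window=[29, 5, 17] -> max=29

Answer: 34 33 33 23 32 33 33 33 29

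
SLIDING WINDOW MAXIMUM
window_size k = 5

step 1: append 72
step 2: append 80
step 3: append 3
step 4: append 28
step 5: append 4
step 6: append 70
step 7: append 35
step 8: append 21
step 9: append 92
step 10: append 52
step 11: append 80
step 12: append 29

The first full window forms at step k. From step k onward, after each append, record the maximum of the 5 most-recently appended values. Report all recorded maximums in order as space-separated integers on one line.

Answer: 80 80 70 70 92 92 92 92

Derivation:
step 1: append 72 -> window=[72] (not full yet)
step 2: append 80 -> window=[72, 80] (not full yet)
step 3: append 3 -> window=[72, 80, 3] (not full yet)
step 4: append 28 -> window=[72, 80, 3, 28] (not full yet)
step 5: append 4 -> window=[72, 80, 3, 28, 4] -> max=80
step 6: append 70 -> window=[80, 3, 28, 4, 70] -> max=80
step 7: append 35 -> window=[3, 28, 4, 70, 35] -> max=70
step 8: append 21 -> window=[28, 4, 70, 35, 21] -> max=70
step 9: append 92 -> window=[4, 70, 35, 21, 92] -> max=92
step 10: append 52 -> window=[70, 35, 21, 92, 52] -> max=92
step 11: append 80 -> window=[35, 21, 92, 52, 80] -> max=92
step 12: append 29 -> window=[21, 92, 52, 80, 29] -> max=92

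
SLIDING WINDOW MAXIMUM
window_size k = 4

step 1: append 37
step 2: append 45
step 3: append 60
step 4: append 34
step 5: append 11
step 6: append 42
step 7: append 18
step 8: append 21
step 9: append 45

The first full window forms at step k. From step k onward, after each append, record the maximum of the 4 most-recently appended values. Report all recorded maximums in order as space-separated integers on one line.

step 1: append 37 -> window=[37] (not full yet)
step 2: append 45 -> window=[37, 45] (not full yet)
step 3: append 60 -> window=[37, 45, 60] (not full yet)
step 4: append 34 -> window=[37, 45, 60, 34] -> max=60
step 5: append 11 -> window=[45, 60, 34, 11] -> max=60
step 6: append 42 -> window=[60, 34, 11, 42] -> max=60
step 7: append 18 -> window=[34, 11, 42, 18] -> max=42
step 8: append 21 -> window=[11, 42, 18, 21] -> max=42
step 9: append 45 -> window=[42, 18, 21, 45] -> max=45

Answer: 60 60 60 42 42 45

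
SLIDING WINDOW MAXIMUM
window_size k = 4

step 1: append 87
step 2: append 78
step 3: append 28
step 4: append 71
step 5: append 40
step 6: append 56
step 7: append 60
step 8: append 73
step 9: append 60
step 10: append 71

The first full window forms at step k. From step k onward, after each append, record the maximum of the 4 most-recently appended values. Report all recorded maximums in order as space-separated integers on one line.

Answer: 87 78 71 71 73 73 73

Derivation:
step 1: append 87 -> window=[87] (not full yet)
step 2: append 78 -> window=[87, 78] (not full yet)
step 3: append 28 -> window=[87, 78, 28] (not full yet)
step 4: append 71 -> window=[87, 78, 28, 71] -> max=87
step 5: append 40 -> window=[78, 28, 71, 40] -> max=78
step 6: append 56 -> window=[28, 71, 40, 56] -> max=71
step 7: append 60 -> window=[71, 40, 56, 60] -> max=71
step 8: append 73 -> window=[40, 56, 60, 73] -> max=73
step 9: append 60 -> window=[56, 60, 73, 60] -> max=73
step 10: append 71 -> window=[60, 73, 60, 71] -> max=73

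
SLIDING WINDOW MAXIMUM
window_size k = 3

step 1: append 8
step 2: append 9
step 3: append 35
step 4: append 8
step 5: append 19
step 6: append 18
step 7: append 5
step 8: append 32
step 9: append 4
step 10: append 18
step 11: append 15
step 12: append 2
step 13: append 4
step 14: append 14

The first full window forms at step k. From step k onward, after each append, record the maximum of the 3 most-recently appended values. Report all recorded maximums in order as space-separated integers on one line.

step 1: append 8 -> window=[8] (not full yet)
step 2: append 9 -> window=[8, 9] (not full yet)
step 3: append 35 -> window=[8, 9, 35] -> max=35
step 4: append 8 -> window=[9, 35, 8] -> max=35
step 5: append 19 -> window=[35, 8, 19] -> max=35
step 6: append 18 -> window=[8, 19, 18] -> max=19
step 7: append 5 -> window=[19, 18, 5] -> max=19
step 8: append 32 -> window=[18, 5, 32] -> max=32
step 9: append 4 -> window=[5, 32, 4] -> max=32
step 10: append 18 -> window=[32, 4, 18] -> max=32
step 11: append 15 -> window=[4, 18, 15] -> max=18
step 12: append 2 -> window=[18, 15, 2] -> max=18
step 13: append 4 -> window=[15, 2, 4] -> max=15
step 14: append 14 -> window=[2, 4, 14] -> max=14

Answer: 35 35 35 19 19 32 32 32 18 18 15 14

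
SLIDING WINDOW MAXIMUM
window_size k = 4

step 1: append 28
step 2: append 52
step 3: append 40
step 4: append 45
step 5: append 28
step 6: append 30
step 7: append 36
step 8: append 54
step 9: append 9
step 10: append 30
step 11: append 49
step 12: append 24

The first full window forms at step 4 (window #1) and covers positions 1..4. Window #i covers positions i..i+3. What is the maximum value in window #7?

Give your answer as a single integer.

step 1: append 28 -> window=[28] (not full yet)
step 2: append 52 -> window=[28, 52] (not full yet)
step 3: append 40 -> window=[28, 52, 40] (not full yet)
step 4: append 45 -> window=[28, 52, 40, 45] -> max=52
step 5: append 28 -> window=[52, 40, 45, 28] -> max=52
step 6: append 30 -> window=[40, 45, 28, 30] -> max=45
step 7: append 36 -> window=[45, 28, 30, 36] -> max=45
step 8: append 54 -> window=[28, 30, 36, 54] -> max=54
step 9: append 9 -> window=[30, 36, 54, 9] -> max=54
step 10: append 30 -> window=[36, 54, 9, 30] -> max=54
Window #7 max = 54

Answer: 54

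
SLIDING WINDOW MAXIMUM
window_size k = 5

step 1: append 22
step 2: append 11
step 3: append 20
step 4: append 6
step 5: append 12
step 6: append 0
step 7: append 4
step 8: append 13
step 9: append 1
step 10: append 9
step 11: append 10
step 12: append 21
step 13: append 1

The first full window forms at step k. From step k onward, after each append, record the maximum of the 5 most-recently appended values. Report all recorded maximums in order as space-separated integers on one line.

step 1: append 22 -> window=[22] (not full yet)
step 2: append 11 -> window=[22, 11] (not full yet)
step 3: append 20 -> window=[22, 11, 20] (not full yet)
step 4: append 6 -> window=[22, 11, 20, 6] (not full yet)
step 5: append 12 -> window=[22, 11, 20, 6, 12] -> max=22
step 6: append 0 -> window=[11, 20, 6, 12, 0] -> max=20
step 7: append 4 -> window=[20, 6, 12, 0, 4] -> max=20
step 8: append 13 -> window=[6, 12, 0, 4, 13] -> max=13
step 9: append 1 -> window=[12, 0, 4, 13, 1] -> max=13
step 10: append 9 -> window=[0, 4, 13, 1, 9] -> max=13
step 11: append 10 -> window=[4, 13, 1, 9, 10] -> max=13
step 12: append 21 -> window=[13, 1, 9, 10, 21] -> max=21
step 13: append 1 -> window=[1, 9, 10, 21, 1] -> max=21

Answer: 22 20 20 13 13 13 13 21 21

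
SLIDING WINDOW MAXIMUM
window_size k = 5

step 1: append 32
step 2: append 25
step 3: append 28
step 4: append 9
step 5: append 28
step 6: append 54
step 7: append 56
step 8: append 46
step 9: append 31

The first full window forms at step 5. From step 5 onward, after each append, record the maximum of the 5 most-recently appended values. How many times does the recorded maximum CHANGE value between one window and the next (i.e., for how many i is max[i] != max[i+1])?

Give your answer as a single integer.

step 1: append 32 -> window=[32] (not full yet)
step 2: append 25 -> window=[32, 25] (not full yet)
step 3: append 28 -> window=[32, 25, 28] (not full yet)
step 4: append 9 -> window=[32, 25, 28, 9] (not full yet)
step 5: append 28 -> window=[32, 25, 28, 9, 28] -> max=32
step 6: append 54 -> window=[25, 28, 9, 28, 54] -> max=54
step 7: append 56 -> window=[28, 9, 28, 54, 56] -> max=56
step 8: append 46 -> window=[9, 28, 54, 56, 46] -> max=56
step 9: append 31 -> window=[28, 54, 56, 46, 31] -> max=56
Recorded maximums: 32 54 56 56 56
Changes between consecutive maximums: 2

Answer: 2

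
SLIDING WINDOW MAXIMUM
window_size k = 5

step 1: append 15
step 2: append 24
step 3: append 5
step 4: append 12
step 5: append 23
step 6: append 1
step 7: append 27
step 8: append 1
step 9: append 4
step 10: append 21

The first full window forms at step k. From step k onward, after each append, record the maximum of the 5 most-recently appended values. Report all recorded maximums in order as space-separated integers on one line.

Answer: 24 24 27 27 27 27

Derivation:
step 1: append 15 -> window=[15] (not full yet)
step 2: append 24 -> window=[15, 24] (not full yet)
step 3: append 5 -> window=[15, 24, 5] (not full yet)
step 4: append 12 -> window=[15, 24, 5, 12] (not full yet)
step 5: append 23 -> window=[15, 24, 5, 12, 23] -> max=24
step 6: append 1 -> window=[24, 5, 12, 23, 1] -> max=24
step 7: append 27 -> window=[5, 12, 23, 1, 27] -> max=27
step 8: append 1 -> window=[12, 23, 1, 27, 1] -> max=27
step 9: append 4 -> window=[23, 1, 27, 1, 4] -> max=27
step 10: append 21 -> window=[1, 27, 1, 4, 21] -> max=27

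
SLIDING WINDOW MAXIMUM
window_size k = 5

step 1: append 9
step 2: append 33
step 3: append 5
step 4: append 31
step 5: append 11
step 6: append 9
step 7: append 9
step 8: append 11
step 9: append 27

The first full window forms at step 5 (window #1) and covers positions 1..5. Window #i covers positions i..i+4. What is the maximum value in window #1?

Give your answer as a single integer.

Answer: 33

Derivation:
step 1: append 9 -> window=[9] (not full yet)
step 2: append 33 -> window=[9, 33] (not full yet)
step 3: append 5 -> window=[9, 33, 5] (not full yet)
step 4: append 31 -> window=[9, 33, 5, 31] (not full yet)
step 5: append 11 -> window=[9, 33, 5, 31, 11] -> max=33
Window #1 max = 33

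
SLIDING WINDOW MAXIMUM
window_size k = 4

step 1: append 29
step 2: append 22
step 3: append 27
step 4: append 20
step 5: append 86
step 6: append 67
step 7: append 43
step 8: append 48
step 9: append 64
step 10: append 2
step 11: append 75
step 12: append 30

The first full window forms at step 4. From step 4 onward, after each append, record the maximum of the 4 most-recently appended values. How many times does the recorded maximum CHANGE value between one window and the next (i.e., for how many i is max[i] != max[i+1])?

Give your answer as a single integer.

step 1: append 29 -> window=[29] (not full yet)
step 2: append 22 -> window=[29, 22] (not full yet)
step 3: append 27 -> window=[29, 22, 27] (not full yet)
step 4: append 20 -> window=[29, 22, 27, 20] -> max=29
step 5: append 86 -> window=[22, 27, 20, 86] -> max=86
step 6: append 67 -> window=[27, 20, 86, 67] -> max=86
step 7: append 43 -> window=[20, 86, 67, 43] -> max=86
step 8: append 48 -> window=[86, 67, 43, 48] -> max=86
step 9: append 64 -> window=[67, 43, 48, 64] -> max=67
step 10: append 2 -> window=[43, 48, 64, 2] -> max=64
step 11: append 75 -> window=[48, 64, 2, 75] -> max=75
step 12: append 30 -> window=[64, 2, 75, 30] -> max=75
Recorded maximums: 29 86 86 86 86 67 64 75 75
Changes between consecutive maximums: 4

Answer: 4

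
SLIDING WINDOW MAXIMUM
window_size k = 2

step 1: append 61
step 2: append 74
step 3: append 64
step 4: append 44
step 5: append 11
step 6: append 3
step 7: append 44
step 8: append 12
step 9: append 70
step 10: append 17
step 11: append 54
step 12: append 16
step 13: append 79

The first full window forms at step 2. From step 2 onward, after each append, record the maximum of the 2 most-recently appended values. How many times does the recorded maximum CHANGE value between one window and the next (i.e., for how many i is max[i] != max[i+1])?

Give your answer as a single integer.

Answer: 7

Derivation:
step 1: append 61 -> window=[61] (not full yet)
step 2: append 74 -> window=[61, 74] -> max=74
step 3: append 64 -> window=[74, 64] -> max=74
step 4: append 44 -> window=[64, 44] -> max=64
step 5: append 11 -> window=[44, 11] -> max=44
step 6: append 3 -> window=[11, 3] -> max=11
step 7: append 44 -> window=[3, 44] -> max=44
step 8: append 12 -> window=[44, 12] -> max=44
step 9: append 70 -> window=[12, 70] -> max=70
step 10: append 17 -> window=[70, 17] -> max=70
step 11: append 54 -> window=[17, 54] -> max=54
step 12: append 16 -> window=[54, 16] -> max=54
step 13: append 79 -> window=[16, 79] -> max=79
Recorded maximums: 74 74 64 44 11 44 44 70 70 54 54 79
Changes between consecutive maximums: 7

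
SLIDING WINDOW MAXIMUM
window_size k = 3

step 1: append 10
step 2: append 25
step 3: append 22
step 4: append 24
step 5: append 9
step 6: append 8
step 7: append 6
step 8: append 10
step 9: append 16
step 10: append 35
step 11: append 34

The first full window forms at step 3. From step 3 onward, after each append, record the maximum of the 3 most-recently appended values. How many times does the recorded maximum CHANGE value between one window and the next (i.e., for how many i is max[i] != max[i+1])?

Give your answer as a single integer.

Answer: 5

Derivation:
step 1: append 10 -> window=[10] (not full yet)
step 2: append 25 -> window=[10, 25] (not full yet)
step 3: append 22 -> window=[10, 25, 22] -> max=25
step 4: append 24 -> window=[25, 22, 24] -> max=25
step 5: append 9 -> window=[22, 24, 9] -> max=24
step 6: append 8 -> window=[24, 9, 8] -> max=24
step 7: append 6 -> window=[9, 8, 6] -> max=9
step 8: append 10 -> window=[8, 6, 10] -> max=10
step 9: append 16 -> window=[6, 10, 16] -> max=16
step 10: append 35 -> window=[10, 16, 35] -> max=35
step 11: append 34 -> window=[16, 35, 34] -> max=35
Recorded maximums: 25 25 24 24 9 10 16 35 35
Changes between consecutive maximums: 5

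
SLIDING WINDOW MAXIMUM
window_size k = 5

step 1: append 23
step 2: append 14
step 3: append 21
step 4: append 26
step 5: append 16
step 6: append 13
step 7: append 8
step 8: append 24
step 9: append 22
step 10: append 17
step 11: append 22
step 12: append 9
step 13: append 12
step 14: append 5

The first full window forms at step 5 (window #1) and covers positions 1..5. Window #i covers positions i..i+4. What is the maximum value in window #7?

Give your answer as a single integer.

Answer: 24

Derivation:
step 1: append 23 -> window=[23] (not full yet)
step 2: append 14 -> window=[23, 14] (not full yet)
step 3: append 21 -> window=[23, 14, 21] (not full yet)
step 4: append 26 -> window=[23, 14, 21, 26] (not full yet)
step 5: append 16 -> window=[23, 14, 21, 26, 16] -> max=26
step 6: append 13 -> window=[14, 21, 26, 16, 13] -> max=26
step 7: append 8 -> window=[21, 26, 16, 13, 8] -> max=26
step 8: append 24 -> window=[26, 16, 13, 8, 24] -> max=26
step 9: append 22 -> window=[16, 13, 8, 24, 22] -> max=24
step 10: append 17 -> window=[13, 8, 24, 22, 17] -> max=24
step 11: append 22 -> window=[8, 24, 22, 17, 22] -> max=24
Window #7 max = 24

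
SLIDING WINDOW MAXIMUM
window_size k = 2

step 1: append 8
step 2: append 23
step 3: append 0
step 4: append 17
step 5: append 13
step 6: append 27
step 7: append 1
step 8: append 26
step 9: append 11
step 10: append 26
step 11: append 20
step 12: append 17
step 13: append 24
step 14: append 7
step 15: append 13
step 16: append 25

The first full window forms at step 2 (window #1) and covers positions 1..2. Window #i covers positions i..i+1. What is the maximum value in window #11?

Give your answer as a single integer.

Answer: 20

Derivation:
step 1: append 8 -> window=[8] (not full yet)
step 2: append 23 -> window=[8, 23] -> max=23
step 3: append 0 -> window=[23, 0] -> max=23
step 4: append 17 -> window=[0, 17] -> max=17
step 5: append 13 -> window=[17, 13] -> max=17
step 6: append 27 -> window=[13, 27] -> max=27
step 7: append 1 -> window=[27, 1] -> max=27
step 8: append 26 -> window=[1, 26] -> max=26
step 9: append 11 -> window=[26, 11] -> max=26
step 10: append 26 -> window=[11, 26] -> max=26
step 11: append 20 -> window=[26, 20] -> max=26
step 12: append 17 -> window=[20, 17] -> max=20
Window #11 max = 20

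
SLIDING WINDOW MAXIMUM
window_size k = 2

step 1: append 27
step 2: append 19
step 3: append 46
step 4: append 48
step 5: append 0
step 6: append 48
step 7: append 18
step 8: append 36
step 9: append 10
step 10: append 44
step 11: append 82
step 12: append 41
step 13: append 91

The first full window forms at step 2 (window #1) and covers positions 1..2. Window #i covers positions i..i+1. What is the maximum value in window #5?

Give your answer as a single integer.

step 1: append 27 -> window=[27] (not full yet)
step 2: append 19 -> window=[27, 19] -> max=27
step 3: append 46 -> window=[19, 46] -> max=46
step 4: append 48 -> window=[46, 48] -> max=48
step 5: append 0 -> window=[48, 0] -> max=48
step 6: append 48 -> window=[0, 48] -> max=48
Window #5 max = 48

Answer: 48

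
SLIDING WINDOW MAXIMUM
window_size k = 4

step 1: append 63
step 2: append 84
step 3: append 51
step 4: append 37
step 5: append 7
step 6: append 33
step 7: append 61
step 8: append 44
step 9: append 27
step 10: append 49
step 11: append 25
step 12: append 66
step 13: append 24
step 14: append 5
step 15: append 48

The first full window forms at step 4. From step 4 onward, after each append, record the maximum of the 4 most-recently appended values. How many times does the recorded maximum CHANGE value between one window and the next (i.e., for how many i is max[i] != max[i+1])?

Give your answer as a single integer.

step 1: append 63 -> window=[63] (not full yet)
step 2: append 84 -> window=[63, 84] (not full yet)
step 3: append 51 -> window=[63, 84, 51] (not full yet)
step 4: append 37 -> window=[63, 84, 51, 37] -> max=84
step 5: append 7 -> window=[84, 51, 37, 7] -> max=84
step 6: append 33 -> window=[51, 37, 7, 33] -> max=51
step 7: append 61 -> window=[37, 7, 33, 61] -> max=61
step 8: append 44 -> window=[7, 33, 61, 44] -> max=61
step 9: append 27 -> window=[33, 61, 44, 27] -> max=61
step 10: append 49 -> window=[61, 44, 27, 49] -> max=61
step 11: append 25 -> window=[44, 27, 49, 25] -> max=49
step 12: append 66 -> window=[27, 49, 25, 66] -> max=66
step 13: append 24 -> window=[49, 25, 66, 24] -> max=66
step 14: append 5 -> window=[25, 66, 24, 5] -> max=66
step 15: append 48 -> window=[66, 24, 5, 48] -> max=66
Recorded maximums: 84 84 51 61 61 61 61 49 66 66 66 66
Changes between consecutive maximums: 4

Answer: 4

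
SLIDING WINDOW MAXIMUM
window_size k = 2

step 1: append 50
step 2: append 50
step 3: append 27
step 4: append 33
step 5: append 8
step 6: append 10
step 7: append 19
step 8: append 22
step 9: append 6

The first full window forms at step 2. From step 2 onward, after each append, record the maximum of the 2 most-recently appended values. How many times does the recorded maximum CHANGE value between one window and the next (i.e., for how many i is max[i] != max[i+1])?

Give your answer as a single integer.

Answer: 4

Derivation:
step 1: append 50 -> window=[50] (not full yet)
step 2: append 50 -> window=[50, 50] -> max=50
step 3: append 27 -> window=[50, 27] -> max=50
step 4: append 33 -> window=[27, 33] -> max=33
step 5: append 8 -> window=[33, 8] -> max=33
step 6: append 10 -> window=[8, 10] -> max=10
step 7: append 19 -> window=[10, 19] -> max=19
step 8: append 22 -> window=[19, 22] -> max=22
step 9: append 6 -> window=[22, 6] -> max=22
Recorded maximums: 50 50 33 33 10 19 22 22
Changes between consecutive maximums: 4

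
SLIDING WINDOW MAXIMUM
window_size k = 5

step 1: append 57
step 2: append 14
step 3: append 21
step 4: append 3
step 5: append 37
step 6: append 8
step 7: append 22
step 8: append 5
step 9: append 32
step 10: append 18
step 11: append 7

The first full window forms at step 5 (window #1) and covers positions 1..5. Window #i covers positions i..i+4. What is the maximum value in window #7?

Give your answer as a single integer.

step 1: append 57 -> window=[57] (not full yet)
step 2: append 14 -> window=[57, 14] (not full yet)
step 3: append 21 -> window=[57, 14, 21] (not full yet)
step 4: append 3 -> window=[57, 14, 21, 3] (not full yet)
step 5: append 37 -> window=[57, 14, 21, 3, 37] -> max=57
step 6: append 8 -> window=[14, 21, 3, 37, 8] -> max=37
step 7: append 22 -> window=[21, 3, 37, 8, 22] -> max=37
step 8: append 5 -> window=[3, 37, 8, 22, 5] -> max=37
step 9: append 32 -> window=[37, 8, 22, 5, 32] -> max=37
step 10: append 18 -> window=[8, 22, 5, 32, 18] -> max=32
step 11: append 7 -> window=[22, 5, 32, 18, 7] -> max=32
Window #7 max = 32

Answer: 32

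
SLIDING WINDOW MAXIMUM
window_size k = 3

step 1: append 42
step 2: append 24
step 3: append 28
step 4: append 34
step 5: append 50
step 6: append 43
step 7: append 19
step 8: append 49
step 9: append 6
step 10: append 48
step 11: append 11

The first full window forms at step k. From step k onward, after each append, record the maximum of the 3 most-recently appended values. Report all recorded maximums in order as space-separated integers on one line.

Answer: 42 34 50 50 50 49 49 49 48

Derivation:
step 1: append 42 -> window=[42] (not full yet)
step 2: append 24 -> window=[42, 24] (not full yet)
step 3: append 28 -> window=[42, 24, 28] -> max=42
step 4: append 34 -> window=[24, 28, 34] -> max=34
step 5: append 50 -> window=[28, 34, 50] -> max=50
step 6: append 43 -> window=[34, 50, 43] -> max=50
step 7: append 19 -> window=[50, 43, 19] -> max=50
step 8: append 49 -> window=[43, 19, 49] -> max=49
step 9: append 6 -> window=[19, 49, 6] -> max=49
step 10: append 48 -> window=[49, 6, 48] -> max=49
step 11: append 11 -> window=[6, 48, 11] -> max=48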